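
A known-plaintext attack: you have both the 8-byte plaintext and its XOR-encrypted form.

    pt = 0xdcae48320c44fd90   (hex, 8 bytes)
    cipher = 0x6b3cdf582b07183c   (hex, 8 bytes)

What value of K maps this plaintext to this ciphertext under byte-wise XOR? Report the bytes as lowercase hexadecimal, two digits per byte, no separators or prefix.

b792976a2743e5ac

Since cipher = pt ⊕ K, XORing both sides with pt gives K = pt ⊕ cipher.
dc ⊕ 6b = b7
ae ⊕ 3c = 92
48 ⊕ df = 97
32 ⊕ 58 = 6a
0c ⊕ 2b = 27
44 ⊕ 07 = 43
fd ⊕ 18 = e5
90 ⊕ 3c = ac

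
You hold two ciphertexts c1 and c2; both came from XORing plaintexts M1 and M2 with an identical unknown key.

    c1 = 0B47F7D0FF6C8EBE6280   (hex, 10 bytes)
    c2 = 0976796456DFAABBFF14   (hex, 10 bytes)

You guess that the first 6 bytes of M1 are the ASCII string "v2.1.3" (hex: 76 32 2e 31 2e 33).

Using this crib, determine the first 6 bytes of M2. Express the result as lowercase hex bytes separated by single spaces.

74 03 a0 85 87 80

First, c1 ⊕ c2 = (M1 ⊕ K) ⊕ (M2 ⊕ K) = M1 ⊕ M2, so the key drops out. Then M2 = (M1 ⊕ M2) ⊕ M1 over the first 6 bytes.
byte 0: (0b ⊕ 09) ⊕ 76 = 02 ⊕ 76 = 74
byte 1: (47 ⊕ 76) ⊕ 32 = 31 ⊕ 32 = 03
byte 2: (f7 ⊕ 79) ⊕ 2e = 8e ⊕ 2e = a0
byte 3: (d0 ⊕ 64) ⊕ 31 = b4 ⊕ 31 = 85
byte 4: (ff ⊕ 56) ⊕ 2e = a9 ⊕ 2e = 87
byte 5: (6c ⊕ df) ⊕ 33 = b3 ⊕ 33 = 80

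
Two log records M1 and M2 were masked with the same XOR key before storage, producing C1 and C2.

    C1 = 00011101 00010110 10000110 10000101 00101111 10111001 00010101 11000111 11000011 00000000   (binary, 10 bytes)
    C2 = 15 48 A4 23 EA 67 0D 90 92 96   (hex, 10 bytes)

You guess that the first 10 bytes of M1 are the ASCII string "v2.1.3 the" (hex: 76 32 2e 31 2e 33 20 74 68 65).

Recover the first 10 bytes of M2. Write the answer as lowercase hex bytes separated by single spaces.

7e 6c 0c 97 eb ed 38 23 39 f3

First, C1 ⊕ C2 = (M1 ⊕ K) ⊕ (M2 ⊕ K) = M1 ⊕ M2, so the key drops out. Then M2 = (M1 ⊕ M2) ⊕ M1 over the first 10 bytes.
byte 0: (1d XOR 15) XOR 76 = 08 XOR 76 = 7e
byte 1: (16 XOR 48) XOR 32 = 5e XOR 32 = 6c
byte 2: (86 XOR a4) XOR 2e = 22 XOR 2e = 0c
byte 3: (85 XOR 23) XOR 31 = a6 XOR 31 = 97
byte 4: (2f XOR ea) XOR 2e = c5 XOR 2e = eb
byte 5: (b9 XOR 67) XOR 33 = de XOR 33 = ed
byte 6: (15 XOR 0d) XOR 20 = 18 XOR 20 = 38
byte 7: (c7 XOR 90) XOR 74 = 57 XOR 74 = 23
byte 8: (c3 XOR 92) XOR 68 = 51 XOR 68 = 39
byte 9: (00 XOR 96) XOR 65 = 96 XOR 65 = f3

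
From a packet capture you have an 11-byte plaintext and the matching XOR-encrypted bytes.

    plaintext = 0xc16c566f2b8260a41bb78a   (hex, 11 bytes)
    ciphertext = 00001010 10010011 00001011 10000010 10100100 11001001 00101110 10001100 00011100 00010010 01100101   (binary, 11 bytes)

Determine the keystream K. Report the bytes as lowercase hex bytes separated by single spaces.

cb ff 5d ed 8f 4b 4e 28 07 a5 ef

Since ciphertext = plaintext ⊕ K, XORing both sides with plaintext gives K = plaintext ⊕ ciphertext.
c1 ^ 0a = cb
6c ^ 93 = ff
56 ^ 0b = 5d
6f ^ 82 = ed
2b ^ a4 = 8f
82 ^ c9 = 4b
60 ^ 2e = 4e
a4 ^ 8c = 28
1b ^ 1c = 07
b7 ^ 12 = a5
8a ^ 65 = ef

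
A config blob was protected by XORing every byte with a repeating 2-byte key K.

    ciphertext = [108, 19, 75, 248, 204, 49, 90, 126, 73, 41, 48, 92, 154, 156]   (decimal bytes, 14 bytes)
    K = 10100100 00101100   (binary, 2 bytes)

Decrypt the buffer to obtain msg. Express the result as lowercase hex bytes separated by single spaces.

c8 3f ef d4 68 1d fe 52 ed 05 94 70 3e b0

The 2-byte key repeats, so the effective keystream is a4 2c a4 2c a4 2c a4 2c a4 2c a4 2c a4 2c.
byte 0: 6c ⊕ a4 = c8
byte 1: 13 ⊕ 2c = 3f
byte 2: 4b ⊕ a4 = ef
byte 3: f8 ⊕ 2c = d4
byte 4: cc ⊕ a4 = 68
byte 5: 31 ⊕ 2c = 1d
byte 6: 5a ⊕ a4 = fe
byte 7: 7e ⊕ 2c = 52
byte 8: 49 ⊕ a4 = ed
byte 9: 29 ⊕ 2c = 05
byte 10: 30 ⊕ a4 = 94
byte 11: 5c ⊕ 2c = 70
byte 12: 9a ⊕ a4 = 3e
byte 13: 9c ⊕ 2c = b0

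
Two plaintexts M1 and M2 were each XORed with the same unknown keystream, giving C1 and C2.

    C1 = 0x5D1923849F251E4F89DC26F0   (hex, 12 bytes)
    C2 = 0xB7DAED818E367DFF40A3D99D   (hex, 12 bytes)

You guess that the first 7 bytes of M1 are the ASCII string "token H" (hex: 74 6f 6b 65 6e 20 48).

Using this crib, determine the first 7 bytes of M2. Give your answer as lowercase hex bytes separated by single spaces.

9e ac a5 60 7f 33 2b

First, C1 ⊕ C2 = (M1 ⊕ K) ⊕ (M2 ⊕ K) = M1 ⊕ M2, so the key drops out. Then M2 = (M1 ⊕ M2) ⊕ M1 over the first 7 bytes.
byte 0: (5d xor b7) xor 74 = ea xor 74 = 9e
byte 1: (19 xor da) xor 6f = c3 xor 6f = ac
byte 2: (23 xor ed) xor 6b = ce xor 6b = a5
byte 3: (84 xor 81) xor 65 = 05 xor 65 = 60
byte 4: (9f xor 8e) xor 6e = 11 xor 6e = 7f
byte 5: (25 xor 36) xor 20 = 13 xor 20 = 33
byte 6: (1e xor 7d) xor 48 = 63 xor 48 = 2b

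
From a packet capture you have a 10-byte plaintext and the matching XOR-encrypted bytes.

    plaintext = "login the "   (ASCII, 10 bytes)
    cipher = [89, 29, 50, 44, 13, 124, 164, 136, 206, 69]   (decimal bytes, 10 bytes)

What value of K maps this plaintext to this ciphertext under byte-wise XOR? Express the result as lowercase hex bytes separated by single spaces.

35 72 55 45 63 5c d0 e0 ab 65

Since cipher = plaintext ⊕ K, XORing both sides with plaintext gives K = plaintext ⊕ cipher.
6c ⊕ 59 = 35
6f ⊕ 1d = 72
67 ⊕ 32 = 55
69 ⊕ 2c = 45
6e ⊕ 0d = 63
20 ⊕ 7c = 5c
74 ⊕ a4 = d0
68 ⊕ 88 = e0
65 ⊕ ce = ab
20 ⊕ 45 = 65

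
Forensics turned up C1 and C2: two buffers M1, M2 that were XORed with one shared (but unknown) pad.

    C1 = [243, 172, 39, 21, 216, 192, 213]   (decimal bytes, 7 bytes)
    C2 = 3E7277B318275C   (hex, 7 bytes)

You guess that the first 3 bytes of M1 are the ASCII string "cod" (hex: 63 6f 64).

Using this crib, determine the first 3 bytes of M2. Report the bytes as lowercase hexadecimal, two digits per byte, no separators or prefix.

aeb134

First, C1 ⊕ C2 = (M1 ⊕ K) ⊕ (M2 ⊕ K) = M1 ⊕ M2, so the key drops out. Then M2 = (M1 ⊕ M2) ⊕ M1 over the first 3 bytes.
byte 0: (f3 XOR 3e) XOR 63 = cd XOR 63 = ae
byte 1: (ac XOR 72) XOR 6f = de XOR 6f = b1
byte 2: (27 XOR 77) XOR 64 = 50 XOR 64 = 34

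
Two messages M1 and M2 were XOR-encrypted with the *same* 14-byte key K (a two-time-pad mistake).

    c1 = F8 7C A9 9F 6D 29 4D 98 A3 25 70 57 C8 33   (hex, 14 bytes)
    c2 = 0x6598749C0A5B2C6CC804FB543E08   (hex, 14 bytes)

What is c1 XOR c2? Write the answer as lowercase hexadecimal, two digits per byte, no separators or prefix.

9de4dd03677261f46b218b03f63b

c1 ⊕ c2 = (M1 ⊕ K) ⊕ (M2 ⊕ K) = M1 ⊕ M2 — the shared key cancels under XOR.
byte 0: 248 xor 101 = 157
byte 1: 124 xor 152 = 228
byte 2: 169 xor 116 = 221
byte 3: 159 xor 156 =   3
byte 4: 109 xor  10 = 103
byte 5:  41 xor  91 = 114
byte 6:  77 xor  44 =  97
byte 7: 152 xor 108 = 244
byte 8: 163 xor 200 = 107
byte 9:  37 xor   4 =  33
byte 10: 112 xor 251 = 139
byte 11:  87 xor  84 =   3
byte 12: 200 xor  62 = 246
byte 13:  51 xor   8 =  59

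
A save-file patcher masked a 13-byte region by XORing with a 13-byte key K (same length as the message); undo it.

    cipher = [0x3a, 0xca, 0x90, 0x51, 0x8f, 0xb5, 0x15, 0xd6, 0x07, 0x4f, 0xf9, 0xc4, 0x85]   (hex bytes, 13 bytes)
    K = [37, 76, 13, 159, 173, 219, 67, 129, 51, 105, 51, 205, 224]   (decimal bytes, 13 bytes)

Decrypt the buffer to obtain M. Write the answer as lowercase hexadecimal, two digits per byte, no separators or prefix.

1f869dce226e56573426ca0965

3a ⊕ 25 = 1f
ca ⊕ 4c = 86
90 ⊕ 0d = 9d
51 ⊕ 9f = ce
8f ⊕ ad = 22
b5 ⊕ db = 6e
15 ⊕ 43 = 56
d6 ⊕ 81 = 57
07 ⊕ 33 = 34
4f ⊕ 69 = 26
f9 ⊕ 33 = ca
c4 ⊕ cd = 09
85 ⊕ e0 = 65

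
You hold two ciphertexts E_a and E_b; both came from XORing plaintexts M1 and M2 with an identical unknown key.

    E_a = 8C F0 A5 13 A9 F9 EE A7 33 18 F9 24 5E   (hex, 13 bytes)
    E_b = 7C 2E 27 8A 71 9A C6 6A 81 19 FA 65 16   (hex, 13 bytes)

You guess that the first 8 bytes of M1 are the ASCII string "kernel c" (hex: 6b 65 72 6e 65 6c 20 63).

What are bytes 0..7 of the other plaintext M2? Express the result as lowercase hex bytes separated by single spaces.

9b bb f0 f7 bd 0f 08 ae

First, E_a ⊕ E_b = (M1 ⊕ K) ⊕ (M2 ⊕ K) = M1 ⊕ M2, so the key drops out. Then M2 = (M1 ⊕ M2) ⊕ M1 over the first 8 bytes.
byte 0: (8c xor 7c) xor 6b = f0 xor 6b = 9b
byte 1: (f0 xor 2e) xor 65 = de xor 65 = bb
byte 2: (a5 xor 27) xor 72 = 82 xor 72 = f0
byte 3: (13 xor 8a) xor 6e = 99 xor 6e = f7
byte 4: (a9 xor 71) xor 65 = d8 xor 65 = bd
byte 5: (f9 xor 9a) xor 6c = 63 xor 6c = 0f
byte 6: (ee xor c6) xor 20 = 28 xor 20 = 08
byte 7: (a7 xor 6a) xor 63 = cd xor 63 = ae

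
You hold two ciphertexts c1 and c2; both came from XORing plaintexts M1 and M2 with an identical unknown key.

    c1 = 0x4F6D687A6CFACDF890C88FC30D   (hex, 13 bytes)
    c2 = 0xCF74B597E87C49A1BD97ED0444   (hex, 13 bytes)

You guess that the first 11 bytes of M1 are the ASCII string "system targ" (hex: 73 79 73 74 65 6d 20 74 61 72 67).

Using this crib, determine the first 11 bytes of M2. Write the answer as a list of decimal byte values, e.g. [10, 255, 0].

[243, 96, 174, 153, 225, 235, 164, 45, 76, 45, 5]

First, c1 ⊕ c2 = (M1 ⊕ K) ⊕ (M2 ⊕ K) = M1 ⊕ M2, so the key drops out. Then M2 = (M1 ⊕ M2) ⊕ M1 over the first 11 bytes.
byte 0: (4f xor cf) xor 73 = 80 xor 73 = f3
byte 1: (6d xor 74) xor 79 = 19 xor 79 = 60
byte 2: (68 xor b5) xor 73 = dd xor 73 = ae
byte 3: (7a xor 97) xor 74 = ed xor 74 = 99
byte 4: (6c xor e8) xor 65 = 84 xor 65 = e1
byte 5: (fa xor 7c) xor 6d = 86 xor 6d = eb
byte 6: (cd xor 49) xor 20 = 84 xor 20 = a4
byte 7: (f8 xor a1) xor 74 = 59 xor 74 = 2d
byte 8: (90 xor bd) xor 61 = 2d xor 61 = 4c
byte 9: (c8 xor 97) xor 72 = 5f xor 72 = 2d
byte 10: (8f xor ed) xor 67 = 62 xor 67 = 05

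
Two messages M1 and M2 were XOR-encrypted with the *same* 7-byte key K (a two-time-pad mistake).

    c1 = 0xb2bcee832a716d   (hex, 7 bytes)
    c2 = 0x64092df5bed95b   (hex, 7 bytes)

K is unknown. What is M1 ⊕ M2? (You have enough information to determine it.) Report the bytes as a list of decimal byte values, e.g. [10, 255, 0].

[214, 181, 195, 118, 148, 168, 54]

c1 ⊕ c2 = (M1 ⊕ K) ⊕ (M2 ⊕ K) = M1 ⊕ M2 — the shared key cancels under XOR.
b2 XOR 64 = d6
bc XOR 09 = b5
ee XOR 2d = c3
83 XOR f5 = 76
2a XOR be = 94
71 XOR d9 = a8
6d XOR 5b = 36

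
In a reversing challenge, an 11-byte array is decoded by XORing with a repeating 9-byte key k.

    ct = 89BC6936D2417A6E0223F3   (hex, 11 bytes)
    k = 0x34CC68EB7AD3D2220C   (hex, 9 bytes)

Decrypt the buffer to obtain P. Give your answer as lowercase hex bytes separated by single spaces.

bd 70 01 dd a8 92 a8 4c 0e 17 3f

The 9-byte key repeats, so the effective keystream is 34 cc 68 eb 7a d3 d2 22 0c 34 cc.
byte 0: 89 ^ 34 = bd
byte 1: bc ^ cc = 70
byte 2: 69 ^ 68 = 01
byte 3: 36 ^ eb = dd
byte 4: d2 ^ 7a = a8
byte 5: 41 ^ d3 = 92
byte 6: 7a ^ d2 = a8
byte 7: 6e ^ 22 = 4c
byte 8: 02 ^ 0c = 0e
byte 9: 23 ^ 34 = 17
byte 10: f3 ^ cc = 3f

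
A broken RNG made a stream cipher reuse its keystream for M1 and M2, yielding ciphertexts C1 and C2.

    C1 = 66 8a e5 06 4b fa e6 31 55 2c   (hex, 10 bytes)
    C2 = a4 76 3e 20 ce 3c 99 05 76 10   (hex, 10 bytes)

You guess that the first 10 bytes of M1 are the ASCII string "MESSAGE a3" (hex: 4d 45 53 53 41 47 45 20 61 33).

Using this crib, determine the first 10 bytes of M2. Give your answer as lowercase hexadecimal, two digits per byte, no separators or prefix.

First, C1 ⊕ C2 = (M1 ⊕ K) ⊕ (M2 ⊕ K) = M1 ⊕ M2, so the key drops out. Then M2 = (M1 ⊕ M2) ⊕ M1 over the first 10 bytes.
byte 0: (66 ⊕ a4) ⊕ 4d = c2 ⊕ 4d = 8f
byte 1: (8a ⊕ 76) ⊕ 45 = fc ⊕ 45 = b9
byte 2: (e5 ⊕ 3e) ⊕ 53 = db ⊕ 53 = 88
byte 3: (06 ⊕ 20) ⊕ 53 = 26 ⊕ 53 = 75
byte 4: (4b ⊕ ce) ⊕ 41 = 85 ⊕ 41 = c4
byte 5: (fa ⊕ 3c) ⊕ 47 = c6 ⊕ 47 = 81
byte 6: (e6 ⊕ 99) ⊕ 45 = 7f ⊕ 45 = 3a
byte 7: (31 ⊕ 05) ⊕ 20 = 34 ⊕ 20 = 14
byte 8: (55 ⊕ 76) ⊕ 61 = 23 ⊕ 61 = 42
byte 9: (2c ⊕ 10) ⊕ 33 = 3c ⊕ 33 = 0f

8fb98875c4813a14420f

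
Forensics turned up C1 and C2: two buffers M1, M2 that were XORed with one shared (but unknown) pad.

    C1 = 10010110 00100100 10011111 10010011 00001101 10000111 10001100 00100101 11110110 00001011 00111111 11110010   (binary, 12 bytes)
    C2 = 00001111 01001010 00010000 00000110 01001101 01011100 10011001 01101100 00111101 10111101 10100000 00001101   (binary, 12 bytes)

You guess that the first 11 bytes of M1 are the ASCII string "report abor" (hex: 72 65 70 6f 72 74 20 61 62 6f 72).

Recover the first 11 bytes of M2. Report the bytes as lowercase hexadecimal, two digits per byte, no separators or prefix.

eb0bfffa32af3528a9d9ed

First, C1 ⊕ C2 = (M1 ⊕ K) ⊕ (M2 ⊕ K) = M1 ⊕ M2, so the key drops out. Then M2 = (M1 ⊕ M2) ⊕ M1 over the first 11 bytes.
byte 0: (96 ^ 0f) ^ 72 = 99 ^ 72 = eb
byte 1: (24 ^ 4a) ^ 65 = 6e ^ 65 = 0b
byte 2: (9f ^ 10) ^ 70 = 8f ^ 70 = ff
byte 3: (93 ^ 06) ^ 6f = 95 ^ 6f = fa
byte 4: (0d ^ 4d) ^ 72 = 40 ^ 72 = 32
byte 5: (87 ^ 5c) ^ 74 = db ^ 74 = af
byte 6: (8c ^ 99) ^ 20 = 15 ^ 20 = 35
byte 7: (25 ^ 6c) ^ 61 = 49 ^ 61 = 28
byte 8: (f6 ^ 3d) ^ 62 = cb ^ 62 = a9
byte 9: (0b ^ bd) ^ 6f = b6 ^ 6f = d9
byte 10: (3f ^ a0) ^ 72 = 9f ^ 72 = ed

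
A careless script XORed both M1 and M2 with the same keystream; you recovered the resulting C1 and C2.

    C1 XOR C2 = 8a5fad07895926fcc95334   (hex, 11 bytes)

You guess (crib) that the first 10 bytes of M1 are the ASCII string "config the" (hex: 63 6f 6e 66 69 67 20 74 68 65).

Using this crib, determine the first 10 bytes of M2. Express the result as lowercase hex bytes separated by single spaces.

Since C1 ⊕ C2 = M1 ⊕ M2, XORing with the guessed M1 bytes yields the corresponding M2 bytes: M2 = (C1 ⊕ C2) ⊕ M1.
8a XOR 63 = e9
5f XOR 6f = 30
ad XOR 6e = c3
07 XOR 66 = 61
89 XOR 69 = e0
59 XOR 67 = 3e
26 XOR 20 = 06
fc XOR 74 = 88
c9 XOR 68 = a1
53 XOR 65 = 36

e9 30 c3 61 e0 3e 06 88 a1 36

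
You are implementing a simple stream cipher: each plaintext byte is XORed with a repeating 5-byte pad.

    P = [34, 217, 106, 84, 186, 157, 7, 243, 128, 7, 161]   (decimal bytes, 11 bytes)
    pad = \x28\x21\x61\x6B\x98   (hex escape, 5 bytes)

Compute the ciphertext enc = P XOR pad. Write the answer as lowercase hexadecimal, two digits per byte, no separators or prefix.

0af80b3f22b52692eb9f89

The 5-byte key repeats, so the effective keystream is 28 21 61 6b 98 28 21 61 6b 98 28.
byte 0: 00100010 ⊕ 00101000 = 00001010
byte 1: 11011001 ⊕ 00100001 = 11111000
byte 2: 01101010 ⊕ 01100001 = 00001011
byte 3: 01010100 ⊕ 01101011 = 00111111
byte 4: 10111010 ⊕ 10011000 = 00100010
byte 5: 10011101 ⊕ 00101000 = 10110101
byte 6: 00000111 ⊕ 00100001 = 00100110
byte 7: 11110011 ⊕ 01100001 = 10010010
byte 8: 10000000 ⊕ 01101011 = 11101011
byte 9: 00000111 ⊕ 10011000 = 10011111
byte 10: 10100001 ⊕ 00101000 = 10001001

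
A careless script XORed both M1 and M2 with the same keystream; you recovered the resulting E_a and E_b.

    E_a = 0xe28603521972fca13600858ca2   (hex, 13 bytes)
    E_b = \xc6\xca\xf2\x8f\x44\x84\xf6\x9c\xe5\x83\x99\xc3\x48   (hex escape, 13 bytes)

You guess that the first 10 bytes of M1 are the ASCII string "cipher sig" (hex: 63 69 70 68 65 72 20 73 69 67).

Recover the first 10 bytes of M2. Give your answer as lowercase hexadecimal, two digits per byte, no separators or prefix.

First, E_a ⊕ E_b = (M1 ⊕ K) ⊕ (M2 ⊕ K) = M1 ⊕ M2, so the key drops out. Then M2 = (M1 ⊕ M2) ⊕ M1 over the first 10 bytes.
byte 0: (e2 XOR c6) XOR 63 = 24 XOR 63 = 47
byte 1: (86 XOR ca) XOR 69 = 4c XOR 69 = 25
byte 2: (03 XOR f2) XOR 70 = f1 XOR 70 = 81
byte 3: (52 XOR 8f) XOR 68 = dd XOR 68 = b5
byte 4: (19 XOR 44) XOR 65 = 5d XOR 65 = 38
byte 5: (72 XOR 84) XOR 72 = f6 XOR 72 = 84
byte 6: (fc XOR f6) XOR 20 = 0a XOR 20 = 2a
byte 7: (a1 XOR 9c) XOR 73 = 3d XOR 73 = 4e
byte 8: (36 XOR e5) XOR 69 = d3 XOR 69 = ba
byte 9: (00 XOR 83) XOR 67 = 83 XOR 67 = e4

472581b538842a4ebae4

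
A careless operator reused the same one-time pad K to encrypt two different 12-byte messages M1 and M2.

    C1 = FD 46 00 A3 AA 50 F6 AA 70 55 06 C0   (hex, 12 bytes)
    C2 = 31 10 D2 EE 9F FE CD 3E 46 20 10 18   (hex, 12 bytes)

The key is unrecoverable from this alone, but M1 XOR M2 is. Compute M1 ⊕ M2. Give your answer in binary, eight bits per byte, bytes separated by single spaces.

11001100 01010110 11010010 01001101 00110101 10101110 00111011 10010100 00110110 01110101 00010110 11011000

C1 ⊕ C2 = (M1 ⊕ K) ⊕ (M2 ⊕ K) = M1 ⊕ M2 — the shared key cancels under XOR.
11111101 XOR 00110001 = 11001100
01000110 XOR 00010000 = 01010110
00000000 XOR 11010010 = 11010010
10100011 XOR 11101110 = 01001101
10101010 XOR 10011111 = 00110101
01010000 XOR 11111110 = 10101110
11110110 XOR 11001101 = 00111011
10101010 XOR 00111110 = 10010100
01110000 XOR 01000110 = 00110110
01010101 XOR 00100000 = 01110101
00000110 XOR 00010000 = 00010110
11000000 XOR 00011000 = 11011000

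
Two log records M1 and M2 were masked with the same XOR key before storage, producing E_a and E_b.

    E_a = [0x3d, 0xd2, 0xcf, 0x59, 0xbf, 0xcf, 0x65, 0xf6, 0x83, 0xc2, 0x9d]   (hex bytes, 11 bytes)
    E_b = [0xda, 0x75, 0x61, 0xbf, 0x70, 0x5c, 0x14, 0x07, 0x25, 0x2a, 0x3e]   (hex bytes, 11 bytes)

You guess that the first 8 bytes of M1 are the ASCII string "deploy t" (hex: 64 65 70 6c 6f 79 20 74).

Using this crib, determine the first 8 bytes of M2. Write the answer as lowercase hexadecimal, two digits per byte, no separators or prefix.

83c2de8aa0ea5185

First, E_a ⊕ E_b = (M1 ⊕ K) ⊕ (M2 ⊕ K) = M1 ⊕ M2, so the key drops out. Then M2 = (M1 ⊕ M2) ⊕ M1 over the first 8 bytes.
byte 0: (3d XOR da) XOR 64 = e7 XOR 64 = 83
byte 1: (d2 XOR 75) XOR 65 = a7 XOR 65 = c2
byte 2: (cf XOR 61) XOR 70 = ae XOR 70 = de
byte 3: (59 XOR bf) XOR 6c = e6 XOR 6c = 8a
byte 4: (bf XOR 70) XOR 6f = cf XOR 6f = a0
byte 5: (cf XOR 5c) XOR 79 = 93 XOR 79 = ea
byte 6: (65 XOR 14) XOR 20 = 71 XOR 20 = 51
byte 7: (f6 XOR 07) XOR 74 = f1 XOR 74 = 85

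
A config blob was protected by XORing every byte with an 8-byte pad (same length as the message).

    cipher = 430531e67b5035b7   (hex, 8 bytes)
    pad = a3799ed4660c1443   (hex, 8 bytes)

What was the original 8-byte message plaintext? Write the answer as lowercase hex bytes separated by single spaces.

e0 7c af 32 1d 5c 21 f4

XOR is its own inverse, so applying the key byte-wise gives the result directly.
43 ^ a3 = e0
05 ^ 79 = 7c
31 ^ 9e = af
e6 ^ d4 = 32
7b ^ 66 = 1d
50 ^ 0c = 5c
35 ^ 14 = 21
b7 ^ 43 = f4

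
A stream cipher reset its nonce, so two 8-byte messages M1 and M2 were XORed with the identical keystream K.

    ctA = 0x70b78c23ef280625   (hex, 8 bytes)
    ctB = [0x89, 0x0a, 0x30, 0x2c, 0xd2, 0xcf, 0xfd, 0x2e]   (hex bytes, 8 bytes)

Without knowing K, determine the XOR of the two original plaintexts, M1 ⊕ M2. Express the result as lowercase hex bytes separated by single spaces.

f9 bd bc 0f 3d e7 fb 0b

ctA ⊕ ctB = (M1 ⊕ K) ⊕ (M2 ⊕ K) = M1 ⊕ M2 — the shared key cancels under XOR.
70 xor 89 = f9
b7 xor 0a = bd
8c xor 30 = bc
23 xor 2c = 0f
ef xor d2 = 3d
28 xor cf = e7
06 xor fd = fb
25 xor 2e = 0b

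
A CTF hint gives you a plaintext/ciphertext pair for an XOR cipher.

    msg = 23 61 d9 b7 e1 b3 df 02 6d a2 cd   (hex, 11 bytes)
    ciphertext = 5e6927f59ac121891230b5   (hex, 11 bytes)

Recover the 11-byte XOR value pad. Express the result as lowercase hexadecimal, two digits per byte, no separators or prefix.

7d08fe427b72fe8b7f9278

Since ciphertext = msg ⊕ pad, XORing both sides with msg gives pad = msg ⊕ ciphertext.
23 xor 5e = 7d
61 xor 69 = 08
d9 xor 27 = fe
b7 xor f5 = 42
e1 xor 9a = 7b
b3 xor c1 = 72
df xor 21 = fe
02 xor 89 = 8b
6d xor 12 = 7f
a2 xor 30 = 92
cd xor b5 = 78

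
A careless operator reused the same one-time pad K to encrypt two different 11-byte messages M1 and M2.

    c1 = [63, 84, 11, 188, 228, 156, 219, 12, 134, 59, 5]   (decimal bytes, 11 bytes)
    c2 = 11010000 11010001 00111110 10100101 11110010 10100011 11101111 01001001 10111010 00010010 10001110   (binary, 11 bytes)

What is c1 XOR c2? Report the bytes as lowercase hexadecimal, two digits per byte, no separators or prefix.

ef853519163f34453c298b

c1 ⊕ c2 = (M1 ⊕ K) ⊕ (M2 ⊕ K) = M1 ⊕ M2 — the shared key cancels under XOR.
3f ⊕ d0 = ef
54 ⊕ d1 = 85
0b ⊕ 3e = 35
bc ⊕ a5 = 19
e4 ⊕ f2 = 16
9c ⊕ a3 = 3f
db ⊕ ef = 34
0c ⊕ 49 = 45
86 ⊕ ba = 3c
3b ⊕ 12 = 29
05 ⊕ 8e = 8b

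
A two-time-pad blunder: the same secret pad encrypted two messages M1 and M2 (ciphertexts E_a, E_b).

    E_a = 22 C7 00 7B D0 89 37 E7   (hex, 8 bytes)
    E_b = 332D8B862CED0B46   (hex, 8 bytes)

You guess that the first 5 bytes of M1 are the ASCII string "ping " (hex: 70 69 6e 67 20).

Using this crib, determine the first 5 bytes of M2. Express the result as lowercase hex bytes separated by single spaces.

61 83 e5 9a dc

First, E_a ⊕ E_b = (M1 ⊕ K) ⊕ (M2 ⊕ K) = M1 ⊕ M2, so the key drops out. Then M2 = (M1 ⊕ M2) ⊕ M1 over the first 5 bytes.
byte 0: (22 XOR 33) XOR 70 = 11 XOR 70 = 61
byte 1: (c7 XOR 2d) XOR 69 = ea XOR 69 = 83
byte 2: (00 XOR 8b) XOR 6e = 8b XOR 6e = e5
byte 3: (7b XOR 86) XOR 67 = fd XOR 67 = 9a
byte 4: (d0 XOR 2c) XOR 20 = fc XOR 20 = dc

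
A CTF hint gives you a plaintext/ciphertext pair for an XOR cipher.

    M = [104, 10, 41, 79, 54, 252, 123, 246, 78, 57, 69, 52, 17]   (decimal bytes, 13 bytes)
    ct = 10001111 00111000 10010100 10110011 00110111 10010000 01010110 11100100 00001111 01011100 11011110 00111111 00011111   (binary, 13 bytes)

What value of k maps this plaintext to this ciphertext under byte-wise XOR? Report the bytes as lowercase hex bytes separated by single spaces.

Since ct = M ⊕ k, XORing both sides with M gives k = M ⊕ ct.
01101000 xor 10001111 = 11100111
00001010 xor 00111000 = 00110010
00101001 xor 10010100 = 10111101
01001111 xor 10110011 = 11111100
00110110 xor 00110111 = 00000001
11111100 xor 10010000 = 01101100
01111011 xor 01010110 = 00101101
11110110 xor 11100100 = 00010010
01001110 xor 00001111 = 01000001
00111001 xor 01011100 = 01100101
01000101 xor 11011110 = 10011011
00110100 xor 00111111 = 00001011
00010001 xor 00011111 = 00001110

e7 32 bd fc 01 6c 2d 12 41 65 9b 0b 0e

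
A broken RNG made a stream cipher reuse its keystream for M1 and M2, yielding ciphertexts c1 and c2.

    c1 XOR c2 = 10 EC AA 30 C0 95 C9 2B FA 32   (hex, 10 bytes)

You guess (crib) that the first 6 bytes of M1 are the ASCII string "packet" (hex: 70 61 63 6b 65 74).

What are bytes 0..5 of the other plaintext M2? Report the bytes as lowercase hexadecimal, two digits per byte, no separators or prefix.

Since c1 ⊕ c2 = M1 ⊕ M2, XORing with the guessed M1 bytes yields the corresponding M2 bytes: M2 = (c1 ⊕ c2) ⊕ M1.
byte 0: 10 ⊕ 70 = 60
byte 1: ec ⊕ 61 = 8d
byte 2: aa ⊕ 63 = c9
byte 3: 30 ⊕ 6b = 5b
byte 4: c0 ⊕ 65 = a5
byte 5: 95 ⊕ 74 = e1

608dc95ba5e1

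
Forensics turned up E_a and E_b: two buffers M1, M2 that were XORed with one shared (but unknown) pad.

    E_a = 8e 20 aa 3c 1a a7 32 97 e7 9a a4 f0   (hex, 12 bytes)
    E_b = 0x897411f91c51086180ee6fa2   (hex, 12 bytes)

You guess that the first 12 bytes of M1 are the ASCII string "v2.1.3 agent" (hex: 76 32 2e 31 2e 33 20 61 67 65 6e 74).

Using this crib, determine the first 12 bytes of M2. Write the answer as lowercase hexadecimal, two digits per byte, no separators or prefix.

First, E_a ⊕ E_b = (M1 ⊕ K) ⊕ (M2 ⊕ K) = M1 ⊕ M2, so the key drops out. Then M2 = (M1 ⊕ M2) ⊕ M1 over the first 12 bytes.
byte 0: (8e ^ 89) ^ 76 = 07 ^ 76 = 71
byte 1: (20 ^ 74) ^ 32 = 54 ^ 32 = 66
byte 2: (aa ^ 11) ^ 2e = bb ^ 2e = 95
byte 3: (3c ^ f9) ^ 31 = c5 ^ 31 = f4
byte 4: (1a ^ 1c) ^ 2e = 06 ^ 2e = 28
byte 5: (a7 ^ 51) ^ 33 = f6 ^ 33 = c5
byte 6: (32 ^ 08) ^ 20 = 3a ^ 20 = 1a
byte 7: (97 ^ 61) ^ 61 = f6 ^ 61 = 97
byte 8: (e7 ^ 80) ^ 67 = 67 ^ 67 = 00
byte 9: (9a ^ ee) ^ 65 = 74 ^ 65 = 11
byte 10: (a4 ^ 6f) ^ 6e = cb ^ 6e = a5
byte 11: (f0 ^ a2) ^ 74 = 52 ^ 74 = 26

716695f428c51a970011a526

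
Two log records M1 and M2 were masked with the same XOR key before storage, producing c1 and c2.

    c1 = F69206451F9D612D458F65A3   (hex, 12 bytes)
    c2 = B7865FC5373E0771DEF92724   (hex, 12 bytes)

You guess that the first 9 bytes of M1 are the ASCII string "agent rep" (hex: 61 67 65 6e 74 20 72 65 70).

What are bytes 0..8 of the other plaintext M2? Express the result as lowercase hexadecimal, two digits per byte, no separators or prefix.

First, c1 ⊕ c2 = (M1 ⊕ K) ⊕ (M2 ⊕ K) = M1 ⊕ M2, so the key drops out. Then M2 = (M1 ⊕ M2) ⊕ M1 over the first 9 bytes.
byte 0: (f6 xor b7) xor 61 = 41 xor 61 = 20
byte 1: (92 xor 86) xor 67 = 14 xor 67 = 73
byte 2: (06 xor 5f) xor 65 = 59 xor 65 = 3c
byte 3: (45 xor c5) xor 6e = 80 xor 6e = ee
byte 4: (1f xor 37) xor 74 = 28 xor 74 = 5c
byte 5: (9d xor 3e) xor 20 = a3 xor 20 = 83
byte 6: (61 xor 07) xor 72 = 66 xor 72 = 14
byte 7: (2d xor 71) xor 65 = 5c xor 65 = 39
byte 8: (45 xor de) xor 70 = 9b xor 70 = eb

20733cee5c831439eb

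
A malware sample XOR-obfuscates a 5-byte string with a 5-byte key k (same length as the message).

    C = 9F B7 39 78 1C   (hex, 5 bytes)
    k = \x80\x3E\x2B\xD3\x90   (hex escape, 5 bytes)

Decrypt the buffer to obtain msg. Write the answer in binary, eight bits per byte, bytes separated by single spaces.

00011111 10001001 00010010 10101011 10001100

XOR is its own inverse, so applying the key byte-wise gives the result directly.
byte 0: 159 ⊕ 128 =  31
byte 1: 183 ⊕  62 = 137
byte 2:  57 ⊕  43 =  18
byte 3: 120 ⊕ 211 = 171
byte 4:  28 ⊕ 144 = 140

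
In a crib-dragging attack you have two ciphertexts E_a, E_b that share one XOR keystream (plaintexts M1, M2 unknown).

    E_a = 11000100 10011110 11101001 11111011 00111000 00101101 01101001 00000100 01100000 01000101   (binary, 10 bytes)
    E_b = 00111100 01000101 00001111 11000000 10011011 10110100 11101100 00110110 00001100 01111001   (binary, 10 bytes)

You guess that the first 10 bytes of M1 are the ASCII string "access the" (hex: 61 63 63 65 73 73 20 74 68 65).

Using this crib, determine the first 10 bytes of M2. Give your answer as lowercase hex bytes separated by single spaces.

First, E_a ⊕ E_b = (M1 ⊕ K) ⊕ (M2 ⊕ K) = M1 ⊕ M2, so the key drops out. Then M2 = (M1 ⊕ M2) ⊕ M1 over the first 10 bytes.
byte 0: (c4 ⊕ 3c) ⊕ 61 = f8 ⊕ 61 = 99
byte 1: (9e ⊕ 45) ⊕ 63 = db ⊕ 63 = b8
byte 2: (e9 ⊕ 0f) ⊕ 63 = e6 ⊕ 63 = 85
byte 3: (fb ⊕ c0) ⊕ 65 = 3b ⊕ 65 = 5e
byte 4: (38 ⊕ 9b) ⊕ 73 = a3 ⊕ 73 = d0
byte 5: (2d ⊕ b4) ⊕ 73 = 99 ⊕ 73 = ea
byte 6: (69 ⊕ ec) ⊕ 20 = 85 ⊕ 20 = a5
byte 7: (04 ⊕ 36) ⊕ 74 = 32 ⊕ 74 = 46
byte 8: (60 ⊕ 0c) ⊕ 68 = 6c ⊕ 68 = 04
byte 9: (45 ⊕ 79) ⊕ 65 = 3c ⊕ 65 = 59

99 b8 85 5e d0 ea a5 46 04 59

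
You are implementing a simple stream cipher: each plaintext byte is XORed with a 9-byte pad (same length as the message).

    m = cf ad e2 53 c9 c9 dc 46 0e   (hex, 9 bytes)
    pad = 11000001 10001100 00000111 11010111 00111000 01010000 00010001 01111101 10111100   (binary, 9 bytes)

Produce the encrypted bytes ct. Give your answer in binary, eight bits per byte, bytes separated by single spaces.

XOR is its own inverse, so applying the key byte-wise gives the result directly.
cf XOR c1 = 0e
ad XOR 8c = 21
e2 XOR 07 = e5
53 XOR d7 = 84
c9 XOR 38 = f1
c9 XOR 50 = 99
dc XOR 11 = cd
46 XOR 7d = 3b
0e XOR bc = b2

00001110 00100001 11100101 10000100 11110001 10011001 11001101 00111011 10110010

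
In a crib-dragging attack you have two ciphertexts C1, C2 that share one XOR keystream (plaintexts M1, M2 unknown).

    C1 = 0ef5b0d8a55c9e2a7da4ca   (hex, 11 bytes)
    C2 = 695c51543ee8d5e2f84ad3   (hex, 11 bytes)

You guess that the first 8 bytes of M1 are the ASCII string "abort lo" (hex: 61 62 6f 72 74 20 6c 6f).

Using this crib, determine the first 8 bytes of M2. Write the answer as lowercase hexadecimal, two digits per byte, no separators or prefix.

06cb8efeef9427a7

First, C1 ⊕ C2 = (M1 ⊕ K) ⊕ (M2 ⊕ K) = M1 ⊕ M2, so the key drops out. Then M2 = (M1 ⊕ M2) ⊕ M1 over the first 8 bytes.
byte 0: (0e XOR 69) XOR 61 = 67 XOR 61 = 06
byte 1: (f5 XOR 5c) XOR 62 = a9 XOR 62 = cb
byte 2: (b0 XOR 51) XOR 6f = e1 XOR 6f = 8e
byte 3: (d8 XOR 54) XOR 72 = 8c XOR 72 = fe
byte 4: (a5 XOR 3e) XOR 74 = 9b XOR 74 = ef
byte 5: (5c XOR e8) XOR 20 = b4 XOR 20 = 94
byte 6: (9e XOR d5) XOR 6c = 4b XOR 6c = 27
byte 7: (2a XOR e2) XOR 6f = c8 XOR 6f = a7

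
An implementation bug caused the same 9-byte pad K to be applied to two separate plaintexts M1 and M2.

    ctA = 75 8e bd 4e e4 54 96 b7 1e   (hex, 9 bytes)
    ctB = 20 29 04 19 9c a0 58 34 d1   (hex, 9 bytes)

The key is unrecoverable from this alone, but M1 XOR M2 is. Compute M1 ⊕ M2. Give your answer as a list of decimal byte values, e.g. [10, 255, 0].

ctA ⊕ ctB = (M1 ⊕ K) ⊕ (M2 ⊕ K) = M1 ⊕ M2 — the shared key cancels under XOR.
75 XOR 20 = 55
8e XOR 29 = a7
bd XOR 04 = b9
4e XOR 19 = 57
e4 XOR 9c = 78
54 XOR a0 = f4
96 XOR 58 = ce
b7 XOR 34 = 83
1e XOR d1 = cf

[85, 167, 185, 87, 120, 244, 206, 131, 207]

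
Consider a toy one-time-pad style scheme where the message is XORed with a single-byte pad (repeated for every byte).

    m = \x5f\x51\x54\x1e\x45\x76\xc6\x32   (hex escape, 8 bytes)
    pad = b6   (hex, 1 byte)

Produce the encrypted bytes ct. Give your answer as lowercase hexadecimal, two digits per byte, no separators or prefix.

e9e7e2a8f3c07084

The 1-byte key repeats, so the effective keystream is b6 b6 b6 b6 b6 b6 b6 b6.
byte 0: 5f ^ b6 = e9
byte 1: 51 ^ b6 = e7
byte 2: 54 ^ b6 = e2
byte 3: 1e ^ b6 = a8
byte 4: 45 ^ b6 = f3
byte 5: 76 ^ b6 = c0
byte 6: c6 ^ b6 = 70
byte 7: 32 ^ b6 = 84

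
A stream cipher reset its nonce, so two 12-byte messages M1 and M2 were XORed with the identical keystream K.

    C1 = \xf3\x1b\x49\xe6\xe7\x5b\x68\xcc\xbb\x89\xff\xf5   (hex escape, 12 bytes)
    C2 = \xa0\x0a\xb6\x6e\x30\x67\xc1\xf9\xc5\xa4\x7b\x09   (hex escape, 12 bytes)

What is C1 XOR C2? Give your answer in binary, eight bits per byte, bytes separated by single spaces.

01010011 00010001 11111111 10001000 11010111 00111100 10101001 00110101 01111110 00101101 10000100 11111100

C1 ⊕ C2 = (M1 ⊕ K) ⊕ (M2 ⊕ K) = M1 ⊕ M2 — the shared key cancels under XOR.
11110011 ⊕ 10100000 = 01010011
00011011 ⊕ 00001010 = 00010001
01001001 ⊕ 10110110 = 11111111
11100110 ⊕ 01101110 = 10001000
11100111 ⊕ 00110000 = 11010111
01011011 ⊕ 01100111 = 00111100
01101000 ⊕ 11000001 = 10101001
11001100 ⊕ 11111001 = 00110101
10111011 ⊕ 11000101 = 01111110
10001001 ⊕ 10100100 = 00101101
11111111 ⊕ 01111011 = 10000100
11110101 ⊕ 00001001 = 11111100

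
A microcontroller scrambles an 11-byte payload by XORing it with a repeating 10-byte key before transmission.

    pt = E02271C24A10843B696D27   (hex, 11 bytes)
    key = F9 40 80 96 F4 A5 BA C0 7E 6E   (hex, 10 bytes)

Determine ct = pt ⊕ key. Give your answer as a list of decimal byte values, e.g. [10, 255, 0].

[25, 98, 241, 84, 190, 181, 62, 251, 23, 3, 222]

The 10-byte key repeats, so the effective keystream is f9 40 80 96 f4 a5 ba c0 7e 6e f9.
byte 0: e0 ⊕ f9 = 19
byte 1: 22 ⊕ 40 = 62
byte 2: 71 ⊕ 80 = f1
byte 3: c2 ⊕ 96 = 54
byte 4: 4a ⊕ f4 = be
byte 5: 10 ⊕ a5 = b5
byte 6: 84 ⊕ ba = 3e
byte 7: 3b ⊕ c0 = fb
byte 8: 69 ⊕ 7e = 17
byte 9: 6d ⊕ 6e = 03
byte 10: 27 ⊕ f9 = de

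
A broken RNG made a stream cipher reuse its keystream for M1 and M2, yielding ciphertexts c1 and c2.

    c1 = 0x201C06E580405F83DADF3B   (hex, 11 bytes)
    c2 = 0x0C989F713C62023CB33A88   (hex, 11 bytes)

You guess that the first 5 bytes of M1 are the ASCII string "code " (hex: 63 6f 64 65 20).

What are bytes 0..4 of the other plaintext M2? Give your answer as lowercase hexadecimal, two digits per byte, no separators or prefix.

First, c1 ⊕ c2 = (M1 ⊕ K) ⊕ (M2 ⊕ K) = M1 ⊕ M2, so the key drops out. Then M2 = (M1 ⊕ M2) ⊕ M1 over the first 5 bytes.
byte 0: (20 ⊕ 0c) ⊕ 63 = 2c ⊕ 63 = 4f
byte 1: (1c ⊕ 98) ⊕ 6f = 84 ⊕ 6f = eb
byte 2: (06 ⊕ 9f) ⊕ 64 = 99 ⊕ 64 = fd
byte 3: (e5 ⊕ 71) ⊕ 65 = 94 ⊕ 65 = f1
byte 4: (80 ⊕ 3c) ⊕ 20 = bc ⊕ 20 = 9c

4febfdf19c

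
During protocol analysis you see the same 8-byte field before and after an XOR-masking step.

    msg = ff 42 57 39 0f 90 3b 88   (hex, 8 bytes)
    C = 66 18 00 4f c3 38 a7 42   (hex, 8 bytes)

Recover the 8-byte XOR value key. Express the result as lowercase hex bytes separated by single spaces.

Since C = msg ⊕ key, XORing both sides with msg gives key = msg ⊕ C.
byte 0: ff xor 66 = 99
byte 1: 42 xor 18 = 5a
byte 2: 57 xor 00 = 57
byte 3: 39 xor 4f = 76
byte 4: 0f xor c3 = cc
byte 5: 90 xor 38 = a8
byte 6: 3b xor a7 = 9c
byte 7: 88 xor 42 = ca

99 5a 57 76 cc a8 9c ca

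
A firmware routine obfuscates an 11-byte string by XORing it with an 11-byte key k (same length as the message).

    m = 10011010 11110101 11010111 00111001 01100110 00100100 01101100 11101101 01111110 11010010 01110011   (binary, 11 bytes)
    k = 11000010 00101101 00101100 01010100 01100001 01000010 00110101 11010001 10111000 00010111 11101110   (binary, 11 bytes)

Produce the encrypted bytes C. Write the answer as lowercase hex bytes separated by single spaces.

58 d8 fb 6d 07 66 59 3c c6 c5 9d

9a ⊕ c2 = 58
f5 ⊕ 2d = d8
d7 ⊕ 2c = fb
39 ⊕ 54 = 6d
66 ⊕ 61 = 07
24 ⊕ 42 = 66
6c ⊕ 35 = 59
ed ⊕ d1 = 3c
7e ⊕ b8 = c6
d2 ⊕ 17 = c5
73 ⊕ ee = 9d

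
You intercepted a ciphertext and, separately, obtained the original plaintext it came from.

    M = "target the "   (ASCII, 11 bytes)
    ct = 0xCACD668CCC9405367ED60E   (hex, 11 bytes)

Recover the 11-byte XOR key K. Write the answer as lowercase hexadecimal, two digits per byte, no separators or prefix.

beac14eba9e0254216b32e

Since ct = M ⊕ K, XORing both sides with M gives K = M ⊕ ct.
74 ⊕ ca = be
61 ⊕ cd = ac
72 ⊕ 66 = 14
67 ⊕ 8c = eb
65 ⊕ cc = a9
74 ⊕ 94 = e0
20 ⊕ 05 = 25
74 ⊕ 36 = 42
68 ⊕ 7e = 16
65 ⊕ d6 = b3
20 ⊕ 0e = 2e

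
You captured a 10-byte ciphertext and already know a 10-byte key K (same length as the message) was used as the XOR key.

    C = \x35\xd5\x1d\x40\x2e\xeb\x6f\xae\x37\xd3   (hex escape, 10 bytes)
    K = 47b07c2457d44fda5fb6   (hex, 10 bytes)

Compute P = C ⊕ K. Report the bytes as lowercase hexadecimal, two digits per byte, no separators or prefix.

XOR is its own inverse, so applying the key byte-wise gives the result directly.
byte 0:  53 ⊕  71 = 114
byte 1: 213 ⊕ 176 = 101
byte 2:  29 ⊕ 124 =  97
byte 3:  64 ⊕  36 = 100
byte 4:  46 ⊕  87 = 121
byte 5: 235 ⊕ 212 =  63
byte 6: 111 ⊕  79 =  32
byte 7: 174 ⊕ 218 = 116
byte 8:  55 ⊕  95 = 104
byte 9: 211 ⊕ 182 = 101

72656164793f20746865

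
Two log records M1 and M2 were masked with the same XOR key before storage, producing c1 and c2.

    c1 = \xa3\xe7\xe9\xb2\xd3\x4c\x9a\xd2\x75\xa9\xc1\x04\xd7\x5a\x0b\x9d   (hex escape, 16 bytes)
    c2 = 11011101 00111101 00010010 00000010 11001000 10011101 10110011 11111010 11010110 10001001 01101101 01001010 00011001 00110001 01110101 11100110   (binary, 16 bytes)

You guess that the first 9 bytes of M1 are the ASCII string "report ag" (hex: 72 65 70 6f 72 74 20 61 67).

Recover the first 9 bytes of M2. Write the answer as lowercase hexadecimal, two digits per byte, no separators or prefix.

First, c1 ⊕ c2 = (M1 ⊕ K) ⊕ (M2 ⊕ K) = M1 ⊕ M2, so the key drops out. Then M2 = (M1 ⊕ M2) ⊕ M1 over the first 9 bytes.
byte 0: (a3 XOR dd) XOR 72 = 7e XOR 72 = 0c
byte 1: (e7 XOR 3d) XOR 65 = da XOR 65 = bf
byte 2: (e9 XOR 12) XOR 70 = fb XOR 70 = 8b
byte 3: (b2 XOR 02) XOR 6f = b0 XOR 6f = df
byte 4: (d3 XOR c8) XOR 72 = 1b XOR 72 = 69
byte 5: (4c XOR 9d) XOR 74 = d1 XOR 74 = a5
byte 6: (9a XOR b3) XOR 20 = 29 XOR 20 = 09
byte 7: (d2 XOR fa) XOR 61 = 28 XOR 61 = 49
byte 8: (75 XOR d6) XOR 67 = a3 XOR 67 = c4

0cbf8bdf69a50949c4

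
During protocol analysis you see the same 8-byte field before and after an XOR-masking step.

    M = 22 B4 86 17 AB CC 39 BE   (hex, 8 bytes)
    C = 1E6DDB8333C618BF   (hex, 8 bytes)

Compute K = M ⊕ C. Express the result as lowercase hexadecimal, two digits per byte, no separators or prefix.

Since C = M ⊕ K, XORing both sides with M gives K = M ⊕ C.
00100010 ^ 00011110 = 00111100
10110100 ^ 01101101 = 11011001
10000110 ^ 11011011 = 01011101
00010111 ^ 10000011 = 10010100
10101011 ^ 00110011 = 10011000
11001100 ^ 11000110 = 00001010
00111001 ^ 00011000 = 00100001
10111110 ^ 10111111 = 00000001

3cd95d94980a2101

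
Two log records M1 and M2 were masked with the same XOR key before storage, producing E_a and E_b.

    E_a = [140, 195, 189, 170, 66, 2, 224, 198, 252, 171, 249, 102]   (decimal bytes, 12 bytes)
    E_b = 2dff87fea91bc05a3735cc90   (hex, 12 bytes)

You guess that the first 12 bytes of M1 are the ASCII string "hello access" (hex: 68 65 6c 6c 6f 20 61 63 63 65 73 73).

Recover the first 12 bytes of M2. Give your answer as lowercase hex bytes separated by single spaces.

First, E_a ⊕ E_b = (M1 ⊕ K) ⊕ (M2 ⊕ K) = M1 ⊕ M2, so the key drops out. Then M2 = (M1 ⊕ M2) ⊕ M1 over the first 12 bytes.
byte 0: (8c XOR 2d) XOR 68 = a1 XOR 68 = c9
byte 1: (c3 XOR ff) XOR 65 = 3c XOR 65 = 59
byte 2: (bd XOR 87) XOR 6c = 3a XOR 6c = 56
byte 3: (aa XOR fe) XOR 6c = 54 XOR 6c = 38
byte 4: (42 XOR a9) XOR 6f = eb XOR 6f = 84
byte 5: (02 XOR 1b) XOR 20 = 19 XOR 20 = 39
byte 6: (e0 XOR c0) XOR 61 = 20 XOR 61 = 41
byte 7: (c6 XOR 5a) XOR 63 = 9c XOR 63 = ff
byte 8: (fc XOR 37) XOR 63 = cb XOR 63 = a8
byte 9: (ab XOR 35) XOR 65 = 9e XOR 65 = fb
byte 10: (f9 XOR cc) XOR 73 = 35 XOR 73 = 46
byte 11: (66 XOR 90) XOR 73 = f6 XOR 73 = 85

c9 59 56 38 84 39 41 ff a8 fb 46 85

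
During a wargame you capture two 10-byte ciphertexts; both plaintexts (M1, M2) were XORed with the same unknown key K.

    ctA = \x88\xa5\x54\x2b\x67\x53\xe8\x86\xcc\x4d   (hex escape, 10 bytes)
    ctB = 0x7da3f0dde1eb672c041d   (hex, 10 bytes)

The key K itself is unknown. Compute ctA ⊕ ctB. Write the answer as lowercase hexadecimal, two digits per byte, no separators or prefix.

f506a4f686b88faac850

ctA ⊕ ctB = (M1 ⊕ K) ⊕ (M2 ⊕ K) = M1 ⊕ M2 — the shared key cancels under XOR.
88 XOR 7d = f5
a5 XOR a3 = 06
54 XOR f0 = a4
2b XOR dd = f6
67 XOR e1 = 86
53 XOR eb = b8
e8 XOR 67 = 8f
86 XOR 2c = aa
cc XOR 04 = c8
4d XOR 1d = 50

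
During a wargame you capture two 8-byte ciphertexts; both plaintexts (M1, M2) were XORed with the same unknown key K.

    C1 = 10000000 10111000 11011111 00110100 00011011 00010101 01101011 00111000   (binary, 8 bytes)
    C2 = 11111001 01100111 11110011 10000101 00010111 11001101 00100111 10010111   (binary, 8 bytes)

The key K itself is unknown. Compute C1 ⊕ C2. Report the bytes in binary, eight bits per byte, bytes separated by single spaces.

C1 ⊕ C2 = (M1 ⊕ K) ⊕ (M2 ⊕ K) = M1 ⊕ M2 — the shared key cancels under XOR.
80 ^ f9 = 79
b8 ^ 67 = df
df ^ f3 = 2c
34 ^ 85 = b1
1b ^ 17 = 0c
15 ^ cd = d8
6b ^ 27 = 4c
38 ^ 97 = af

01111001 11011111 00101100 10110001 00001100 11011000 01001100 10101111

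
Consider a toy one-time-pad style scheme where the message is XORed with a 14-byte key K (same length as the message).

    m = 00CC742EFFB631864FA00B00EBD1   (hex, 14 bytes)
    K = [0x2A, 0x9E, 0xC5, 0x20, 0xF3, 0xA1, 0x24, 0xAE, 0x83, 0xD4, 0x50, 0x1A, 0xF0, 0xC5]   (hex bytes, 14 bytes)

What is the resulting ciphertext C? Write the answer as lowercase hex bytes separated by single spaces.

2a 52 b1 0e 0c 17 15 28 cc 74 5b 1a 1b 14

XOR is its own inverse, so applying the key byte-wise gives the result directly.
byte 0: 00 ⊕ 2a = 2a
byte 1: cc ⊕ 9e = 52
byte 2: 74 ⊕ c5 = b1
byte 3: 2e ⊕ 20 = 0e
byte 4: ff ⊕ f3 = 0c
byte 5: b6 ⊕ a1 = 17
byte 6: 31 ⊕ 24 = 15
byte 7: 86 ⊕ ae = 28
byte 8: 4f ⊕ 83 = cc
byte 9: a0 ⊕ d4 = 74
byte 10: 0b ⊕ 50 = 5b
byte 11: 00 ⊕ 1a = 1a
byte 12: eb ⊕ f0 = 1b
byte 13: d1 ⊕ c5 = 14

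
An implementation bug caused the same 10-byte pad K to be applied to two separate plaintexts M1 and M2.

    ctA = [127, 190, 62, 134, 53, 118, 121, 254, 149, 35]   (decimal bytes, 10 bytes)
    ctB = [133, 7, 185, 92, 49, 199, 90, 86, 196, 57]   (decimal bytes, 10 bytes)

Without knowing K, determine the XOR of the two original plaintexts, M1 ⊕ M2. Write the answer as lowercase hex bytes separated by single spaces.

fa b9 87 da 04 b1 23 a8 51 1a

ctA ⊕ ctB = (M1 ⊕ K) ⊕ (M2 ⊕ K) = M1 ⊕ M2 — the shared key cancels under XOR.
127 xor 133 = 250
190 xor   7 = 185
 62 xor 185 = 135
134 xor  92 = 218
 53 xor  49 =   4
118 xor 199 = 177
121 xor  90 =  35
254 xor  86 = 168
149 xor 196 =  81
 35 xor  57 =  26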